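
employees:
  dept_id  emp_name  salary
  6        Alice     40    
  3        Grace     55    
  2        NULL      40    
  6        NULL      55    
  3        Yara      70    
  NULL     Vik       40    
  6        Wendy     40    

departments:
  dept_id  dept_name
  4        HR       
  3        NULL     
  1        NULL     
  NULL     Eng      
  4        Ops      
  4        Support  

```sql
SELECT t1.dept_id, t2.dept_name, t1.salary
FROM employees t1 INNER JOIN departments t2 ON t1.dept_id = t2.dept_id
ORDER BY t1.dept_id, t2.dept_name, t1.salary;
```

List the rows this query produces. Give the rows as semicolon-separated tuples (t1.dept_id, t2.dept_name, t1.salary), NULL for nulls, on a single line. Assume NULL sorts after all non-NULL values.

INNER JOIN keeps only pairs where the ON condition holds.
Matching on t1.dept_id = t2.dept_id. A NULL in a compared column never satisfies the condition.
- t1[0] dept_id=6 → no match; dropped.
- t1[1] dept_id=3 → 1 match(es) in t2 → 1 row(s).
- t1[2] dept_id=2 → no match; dropped.
- t1[3] dept_id=6 → no match; dropped.
- t1[4] dept_id=3 → 1 match(es) in t2 → 1 row(s).
- t1[5] dept_id=NULL → no match; dropped.
- t1[6] dept_id=6 → no match; dropped.
After projecting and ordering:
t1.dept_id | t2.dept_name | t1.salary
3 | NULL | 55
3 | NULL | 70

(3, NULL, 55); (3, NULL, 70)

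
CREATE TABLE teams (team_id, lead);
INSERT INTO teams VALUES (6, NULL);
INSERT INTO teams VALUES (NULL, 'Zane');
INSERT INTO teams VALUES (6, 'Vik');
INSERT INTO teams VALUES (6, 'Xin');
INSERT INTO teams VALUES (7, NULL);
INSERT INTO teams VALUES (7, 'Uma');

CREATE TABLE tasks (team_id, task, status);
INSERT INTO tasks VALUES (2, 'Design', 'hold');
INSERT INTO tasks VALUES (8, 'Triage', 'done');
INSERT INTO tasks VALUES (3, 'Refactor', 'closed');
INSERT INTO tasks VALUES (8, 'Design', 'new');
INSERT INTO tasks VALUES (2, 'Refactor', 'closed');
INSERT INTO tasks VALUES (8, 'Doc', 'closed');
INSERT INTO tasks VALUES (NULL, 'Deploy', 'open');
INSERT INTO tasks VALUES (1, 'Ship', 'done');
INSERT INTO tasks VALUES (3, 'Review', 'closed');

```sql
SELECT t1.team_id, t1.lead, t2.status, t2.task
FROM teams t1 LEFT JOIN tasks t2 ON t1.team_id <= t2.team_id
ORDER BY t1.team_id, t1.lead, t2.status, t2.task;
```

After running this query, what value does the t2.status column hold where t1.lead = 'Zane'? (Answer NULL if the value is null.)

NULL

LEFT JOIN keeps every row from `teams`; unmatched rows get NULL for `tasks`'s columns.
Matching on t1.team_id <= t2.team_id. A NULL in a compared column never satisfies the condition.
- t1 (team_id=6) pairs with 3 row(s) of t2.
- t1 (team_id=NULL) has no partner → padded with NULL.
- t1 (team_id=6) pairs with 3 row(s) of t2.
- t1 (team_id=6) pairs with 3 row(s) of t2.
- t1 (team_id=7) pairs with 3 row(s) of t2.
- t1 (team_id=7) pairs with 3 row(s) of t2.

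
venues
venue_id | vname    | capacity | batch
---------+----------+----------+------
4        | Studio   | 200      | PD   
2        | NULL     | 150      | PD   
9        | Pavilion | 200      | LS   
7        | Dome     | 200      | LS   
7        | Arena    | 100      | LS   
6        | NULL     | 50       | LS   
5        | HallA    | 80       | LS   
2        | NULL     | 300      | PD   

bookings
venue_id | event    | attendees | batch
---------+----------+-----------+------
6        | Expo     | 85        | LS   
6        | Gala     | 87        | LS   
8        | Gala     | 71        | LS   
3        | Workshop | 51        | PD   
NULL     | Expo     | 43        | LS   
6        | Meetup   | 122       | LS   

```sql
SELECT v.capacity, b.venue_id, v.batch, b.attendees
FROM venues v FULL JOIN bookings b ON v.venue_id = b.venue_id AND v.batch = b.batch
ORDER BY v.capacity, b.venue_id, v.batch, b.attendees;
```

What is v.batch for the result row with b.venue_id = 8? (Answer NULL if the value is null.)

NULL

FULL OUTER JOIN keeps every row from both sides; unmatched rows get NULL for the other side's columns.
Matching on v.venue_id = b.venue_id AND v.batch = b.batch. A NULL in a compared column never satisfies the condition.
Matched pairs: 3; unmatched v rows kept: 7; unmatched b rows kept: 3.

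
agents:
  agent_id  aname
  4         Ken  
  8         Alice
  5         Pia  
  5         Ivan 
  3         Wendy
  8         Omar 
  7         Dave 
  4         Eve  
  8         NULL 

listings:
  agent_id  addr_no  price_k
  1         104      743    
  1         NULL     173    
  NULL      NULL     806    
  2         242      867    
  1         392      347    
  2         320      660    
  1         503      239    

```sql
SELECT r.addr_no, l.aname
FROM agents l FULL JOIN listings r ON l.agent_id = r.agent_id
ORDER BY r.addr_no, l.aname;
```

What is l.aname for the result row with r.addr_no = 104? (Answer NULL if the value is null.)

FULL OUTER JOIN keeps every row from both sides; unmatched rows get NULL for the other side's columns.
Matching on l.agent_id = r.agent_id. A NULL in a compared column never satisfies the condition.
- l row (agent_id=4): no match → kept, r columns NULL.
- l row (agent_id=8): no match → kept, r columns NULL.
- l row (agent_id=5): no match → kept, r columns NULL.
- l row (agent_id=5): no match → kept, r columns NULL.
- l row (agent_id=3): no match → kept, r columns NULL.
- l row (agent_id=8): no match → kept, r columns NULL.
- l row (agent_id=7): no match → kept, r columns NULL.
- l row (agent_id=4): no match → kept, r columns NULL.
- l row (agent_id=8): no match → kept, r columns NULL.
- plus 7 unmatched r row(s), each kept with NULL l columns.

NULL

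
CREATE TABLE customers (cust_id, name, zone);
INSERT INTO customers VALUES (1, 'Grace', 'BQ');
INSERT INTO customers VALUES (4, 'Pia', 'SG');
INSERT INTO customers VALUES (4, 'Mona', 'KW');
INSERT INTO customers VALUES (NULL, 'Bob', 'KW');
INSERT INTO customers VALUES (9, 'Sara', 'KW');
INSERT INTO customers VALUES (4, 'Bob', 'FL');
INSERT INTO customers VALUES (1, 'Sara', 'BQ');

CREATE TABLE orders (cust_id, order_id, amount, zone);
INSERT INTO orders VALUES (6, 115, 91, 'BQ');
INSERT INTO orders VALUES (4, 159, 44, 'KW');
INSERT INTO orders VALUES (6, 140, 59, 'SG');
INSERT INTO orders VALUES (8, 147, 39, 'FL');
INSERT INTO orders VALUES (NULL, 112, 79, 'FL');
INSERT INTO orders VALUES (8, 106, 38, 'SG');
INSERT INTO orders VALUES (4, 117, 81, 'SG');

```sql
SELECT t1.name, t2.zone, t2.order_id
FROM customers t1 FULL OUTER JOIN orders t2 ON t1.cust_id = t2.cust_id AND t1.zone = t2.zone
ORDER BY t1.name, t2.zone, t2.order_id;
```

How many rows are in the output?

12

FULL OUTER JOIN keeps every row from both sides; unmatched rows get NULL for the other side's columns.
Matching on t1.cust_id = t2.cust_id AND t1.zone = t2.zone. A NULL in a compared column never satisfies the condition.
- t1[0] cust_id=1, zone=BQ → no match; kept with NULLs on the t2 side.
- t1[1] cust_id=4, zone=SG → 1 match(es) in t2 → 1 row(s).
- t1[2] cust_id=4, zone=KW → 1 match(es) in t2 → 1 row(s).
- t1[3] cust_id=NULL, zone=KW → no match; kept with NULLs on the t2 side.
- t1[4] cust_id=9, zone=KW → no match; kept with NULLs on the t2 side.
- t1[5] cust_id=4, zone=FL → no match; kept with NULLs on the t2 side.
- t1[6] cust_id=1, zone=BQ → no match; kept with NULLs on the t2 side.
- 5 t2 row(s) had no t1 match → kept, t1 columns NULL.
Total: 2 matched + 10 padded = 12 rows.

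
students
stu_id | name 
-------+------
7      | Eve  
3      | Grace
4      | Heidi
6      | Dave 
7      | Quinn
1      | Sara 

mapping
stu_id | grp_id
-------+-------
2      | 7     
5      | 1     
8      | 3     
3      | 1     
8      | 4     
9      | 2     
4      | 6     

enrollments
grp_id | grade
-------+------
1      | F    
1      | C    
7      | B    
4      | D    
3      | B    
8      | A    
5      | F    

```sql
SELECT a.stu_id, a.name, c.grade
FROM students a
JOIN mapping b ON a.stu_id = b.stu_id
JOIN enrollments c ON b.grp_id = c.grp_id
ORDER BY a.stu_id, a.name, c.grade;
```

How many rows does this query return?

Evaluate left to right. First `students a INNER JOIN mapping b` on stu_id: 2 row(s).
Then INNER JOIN `enrollments c` on grp_id: keep only rows whose b.grp_id appears in c.
Result: 2 row(s).

2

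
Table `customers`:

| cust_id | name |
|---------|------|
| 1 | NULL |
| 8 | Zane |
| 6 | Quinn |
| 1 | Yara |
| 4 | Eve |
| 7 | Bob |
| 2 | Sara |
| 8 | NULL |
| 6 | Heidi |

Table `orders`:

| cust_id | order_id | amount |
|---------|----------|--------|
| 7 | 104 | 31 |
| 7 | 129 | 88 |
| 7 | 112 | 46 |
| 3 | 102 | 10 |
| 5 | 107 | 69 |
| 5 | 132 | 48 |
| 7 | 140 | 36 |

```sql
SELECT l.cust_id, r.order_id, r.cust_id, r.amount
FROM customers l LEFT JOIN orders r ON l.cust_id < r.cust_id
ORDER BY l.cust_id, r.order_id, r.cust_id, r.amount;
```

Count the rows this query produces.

38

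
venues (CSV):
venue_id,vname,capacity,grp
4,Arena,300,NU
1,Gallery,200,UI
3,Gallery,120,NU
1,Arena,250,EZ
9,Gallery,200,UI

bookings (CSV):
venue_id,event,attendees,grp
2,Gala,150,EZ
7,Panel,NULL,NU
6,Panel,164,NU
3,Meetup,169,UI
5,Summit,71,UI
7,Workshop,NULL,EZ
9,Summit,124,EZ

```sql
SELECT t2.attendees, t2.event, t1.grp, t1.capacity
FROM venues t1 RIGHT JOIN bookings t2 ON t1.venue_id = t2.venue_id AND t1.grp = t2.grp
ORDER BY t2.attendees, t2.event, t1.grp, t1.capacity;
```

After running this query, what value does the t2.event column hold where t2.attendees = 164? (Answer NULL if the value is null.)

Panel

RIGHT JOIN keeps every row from `bookings`; unmatched rows get NULL for `venues`'s columns.
Matching on t1.venue_id = t2.venue_id AND t1.grp = t2.grp.
Matched pairs: 0; unmatched t2 rows kept: 7.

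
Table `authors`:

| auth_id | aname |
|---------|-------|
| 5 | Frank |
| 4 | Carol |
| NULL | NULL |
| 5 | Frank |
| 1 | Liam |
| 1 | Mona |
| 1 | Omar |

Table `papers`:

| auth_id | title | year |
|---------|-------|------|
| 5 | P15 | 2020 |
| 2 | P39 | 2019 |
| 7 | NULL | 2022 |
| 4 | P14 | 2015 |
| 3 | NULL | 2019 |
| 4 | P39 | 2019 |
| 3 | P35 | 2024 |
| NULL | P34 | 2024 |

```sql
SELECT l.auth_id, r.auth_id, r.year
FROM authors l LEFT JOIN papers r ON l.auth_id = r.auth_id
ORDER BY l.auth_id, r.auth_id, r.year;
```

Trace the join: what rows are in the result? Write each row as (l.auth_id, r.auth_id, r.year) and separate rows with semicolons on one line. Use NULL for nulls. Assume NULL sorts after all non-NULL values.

(1, NULL, NULL); (1, NULL, NULL); (1, NULL, NULL); (4, 4, 2015); (4, 4, 2019); (5, 5, 2020); (5, 5, 2020); (NULL, NULL, NULL)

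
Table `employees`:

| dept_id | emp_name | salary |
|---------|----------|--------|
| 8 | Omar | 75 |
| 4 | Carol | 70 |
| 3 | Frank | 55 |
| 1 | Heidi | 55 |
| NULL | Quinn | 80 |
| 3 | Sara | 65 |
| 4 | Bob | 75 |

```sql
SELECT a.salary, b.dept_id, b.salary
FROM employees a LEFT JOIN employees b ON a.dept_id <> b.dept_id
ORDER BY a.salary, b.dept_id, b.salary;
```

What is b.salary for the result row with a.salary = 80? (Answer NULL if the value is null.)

LEFT JOIN keeps every row from `employees a`; unmatched rows get NULL for `employees b`'s columns.
Matching on a.dept_id <> b.dept_id. A NULL in a compared column never satisfies the condition.
- a[0] dept_id=8 → 5 match(es) in b → 5 row(s).
- a[1] dept_id=4 → 4 match(es) in b → 4 row(s).
- a[2] dept_id=3 → 4 match(es) in b → 4 row(s).
- a[3] dept_id=1 → 5 match(es) in b → 5 row(s).
- a[4] dept_id=NULL → no match; kept with NULLs on the b side.
- a[5] dept_id=3 → 4 match(es) in b → 4 row(s).
- a[6] dept_id=4 → 4 match(es) in b → 4 row(s).

NULL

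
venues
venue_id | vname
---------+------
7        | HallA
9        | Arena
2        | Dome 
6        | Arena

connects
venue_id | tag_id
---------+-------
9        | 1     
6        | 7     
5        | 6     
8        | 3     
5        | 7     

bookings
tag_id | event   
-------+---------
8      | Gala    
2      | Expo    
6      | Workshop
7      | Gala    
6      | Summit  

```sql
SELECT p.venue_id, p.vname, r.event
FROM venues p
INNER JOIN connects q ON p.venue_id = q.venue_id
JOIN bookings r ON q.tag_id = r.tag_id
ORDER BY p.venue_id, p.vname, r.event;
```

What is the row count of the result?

Step 1 — p INNER JOIN q on venue_id → 2 row(s).
Then INNER JOIN `bookings r` on tag_id: keep only rows whose q.tag_id appears in r.
Result: 1 row(s).

1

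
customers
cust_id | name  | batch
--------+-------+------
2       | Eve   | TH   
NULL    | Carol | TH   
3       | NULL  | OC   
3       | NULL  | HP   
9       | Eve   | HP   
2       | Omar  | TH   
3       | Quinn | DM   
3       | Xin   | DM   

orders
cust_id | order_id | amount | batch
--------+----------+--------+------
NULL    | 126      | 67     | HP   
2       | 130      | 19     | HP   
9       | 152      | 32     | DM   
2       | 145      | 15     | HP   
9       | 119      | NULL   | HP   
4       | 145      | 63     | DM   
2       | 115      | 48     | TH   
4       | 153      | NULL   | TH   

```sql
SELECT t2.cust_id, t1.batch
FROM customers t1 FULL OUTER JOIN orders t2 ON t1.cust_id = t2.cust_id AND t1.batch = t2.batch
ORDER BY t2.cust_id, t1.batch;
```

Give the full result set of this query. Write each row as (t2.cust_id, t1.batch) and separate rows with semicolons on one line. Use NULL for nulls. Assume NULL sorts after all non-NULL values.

(2, TH); (2, TH); (2, NULL); (2, NULL); (4, NULL); (4, NULL); (9, HP); (9, NULL); (NULL, DM); (NULL, DM); (NULL, HP); (NULL, OC); (NULL, TH); (NULL, NULL)

FULL OUTER JOIN keeps every row from both sides; unmatched rows get NULL for the other side's columns.
Matching on t1.cust_id = t2.cust_id AND t1.batch = t2.batch. A NULL in a compared column never satisfies the condition.
Matched pairs: 3; unmatched t1 rows kept: 5; unmatched t2 rows kept: 6.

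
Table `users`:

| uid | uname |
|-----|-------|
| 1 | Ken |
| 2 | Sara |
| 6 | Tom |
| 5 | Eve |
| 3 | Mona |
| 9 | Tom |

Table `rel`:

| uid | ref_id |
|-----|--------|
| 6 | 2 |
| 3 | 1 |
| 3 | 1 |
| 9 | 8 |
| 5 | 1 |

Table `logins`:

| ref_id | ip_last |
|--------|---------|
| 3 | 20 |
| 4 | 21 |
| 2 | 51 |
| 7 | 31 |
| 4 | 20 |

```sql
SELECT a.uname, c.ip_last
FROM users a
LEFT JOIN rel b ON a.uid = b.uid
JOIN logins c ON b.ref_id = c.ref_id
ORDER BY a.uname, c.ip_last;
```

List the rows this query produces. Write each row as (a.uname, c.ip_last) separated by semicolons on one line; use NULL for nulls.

(Tom, 51)

Joins associate left-to-right: users LEFT JOIN rel on uid gives 7 intermediate row(s).
Then INNER JOIN `logins c` on ref_id: keep only rows whose b.ref_id appears in c.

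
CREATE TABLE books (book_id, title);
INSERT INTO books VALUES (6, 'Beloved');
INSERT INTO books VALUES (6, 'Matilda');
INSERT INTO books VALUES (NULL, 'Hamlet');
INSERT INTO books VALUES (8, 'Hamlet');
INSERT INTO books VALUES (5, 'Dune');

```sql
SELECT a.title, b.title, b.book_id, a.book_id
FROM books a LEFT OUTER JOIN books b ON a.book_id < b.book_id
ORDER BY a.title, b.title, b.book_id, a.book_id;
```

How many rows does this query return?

7

LEFT JOIN keeps every row from `books a`; unmatched rows get NULL for `books b`'s columns.
Matching on a.book_id < b.book_id. A NULL in a compared column never satisfies the condition.
- a (book_id=6) pairs with 1 row(s) of b.
- a (book_id=6) pairs with 1 row(s) of b.
- a (book_id=NULL) has no partner → padded with NULL.
- a (book_id=8) has no partner → padded with NULL.
- a (book_id=5) pairs with 3 row(s) of b.
Total: 5 matched + 2 padded = 7 rows.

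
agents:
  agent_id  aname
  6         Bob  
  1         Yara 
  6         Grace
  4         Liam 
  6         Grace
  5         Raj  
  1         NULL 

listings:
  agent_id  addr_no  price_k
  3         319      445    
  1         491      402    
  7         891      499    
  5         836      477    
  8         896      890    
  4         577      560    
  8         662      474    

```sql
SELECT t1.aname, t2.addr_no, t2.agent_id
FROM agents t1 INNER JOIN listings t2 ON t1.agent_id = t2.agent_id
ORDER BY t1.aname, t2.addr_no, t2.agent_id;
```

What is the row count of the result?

INNER JOIN keeps only pairs where the ON condition holds.
Matching on t1.agent_id = t2.agent_id.
- t1 row (agent_id=6): no match → dropped.
- t1 row (agent_id=1): matches 1 t2 row(s) → 1 output row(s).
- t1 row (agent_id=6): no match → dropped.
- t1 row (agent_id=4): matches 1 t2 row(s) → 1 output row(s).
- t1 row (agent_id=6): no match → dropped.
- t1 row (agent_id=5): matches 1 t2 row(s) → 1 output row(s).
- t1 row (agent_id=1): matches 1 t2 row(s) → 1 output row(s).
Total: 4 rows.

4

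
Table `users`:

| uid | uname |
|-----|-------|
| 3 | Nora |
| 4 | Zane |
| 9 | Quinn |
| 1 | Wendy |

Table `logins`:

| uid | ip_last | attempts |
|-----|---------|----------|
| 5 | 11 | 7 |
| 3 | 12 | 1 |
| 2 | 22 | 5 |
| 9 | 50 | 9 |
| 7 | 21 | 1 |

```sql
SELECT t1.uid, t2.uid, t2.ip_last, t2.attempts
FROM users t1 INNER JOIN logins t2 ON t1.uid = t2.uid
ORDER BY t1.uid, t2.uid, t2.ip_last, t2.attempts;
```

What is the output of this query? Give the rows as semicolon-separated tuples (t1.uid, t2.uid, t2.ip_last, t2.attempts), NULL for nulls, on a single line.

(3, 3, 12, 1); (9, 9, 50, 9)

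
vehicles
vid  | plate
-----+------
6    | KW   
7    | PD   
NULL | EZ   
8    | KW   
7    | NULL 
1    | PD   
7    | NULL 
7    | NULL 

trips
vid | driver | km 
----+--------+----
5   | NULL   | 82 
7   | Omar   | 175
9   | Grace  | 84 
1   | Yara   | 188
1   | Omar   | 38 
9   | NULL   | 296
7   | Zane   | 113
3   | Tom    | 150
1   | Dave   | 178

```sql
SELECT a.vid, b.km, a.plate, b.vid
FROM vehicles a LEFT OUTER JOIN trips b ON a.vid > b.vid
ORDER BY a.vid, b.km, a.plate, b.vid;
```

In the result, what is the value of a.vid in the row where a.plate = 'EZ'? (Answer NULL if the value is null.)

NULL

LEFT JOIN keeps every row from `vehicles`; unmatched rows get NULL for `trips`'s columns.
Matching on a.vid > b.vid. A NULL in a compared column never satisfies the condition.
Matched pairs: 32; unmatched a rows kept: 2.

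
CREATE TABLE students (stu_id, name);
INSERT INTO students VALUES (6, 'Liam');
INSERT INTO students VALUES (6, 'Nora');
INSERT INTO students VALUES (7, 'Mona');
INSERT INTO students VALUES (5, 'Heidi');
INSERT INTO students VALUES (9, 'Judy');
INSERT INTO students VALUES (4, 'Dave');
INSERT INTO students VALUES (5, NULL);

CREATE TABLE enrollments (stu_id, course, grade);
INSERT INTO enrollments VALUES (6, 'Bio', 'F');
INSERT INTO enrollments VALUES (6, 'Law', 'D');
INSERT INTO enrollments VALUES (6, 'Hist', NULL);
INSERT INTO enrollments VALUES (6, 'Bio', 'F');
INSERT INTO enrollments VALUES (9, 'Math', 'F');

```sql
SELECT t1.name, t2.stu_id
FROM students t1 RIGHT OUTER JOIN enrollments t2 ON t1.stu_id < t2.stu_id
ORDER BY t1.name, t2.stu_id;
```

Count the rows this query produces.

RIGHT JOIN keeps every row from `enrollments`; unmatched rows get NULL for `students`'s columns.
Matching on t1.stu_id < t2.stu_id.
- stu_id=6: 1 matching t2 row(s), so 1 row(s) emitted.
- stu_id=6: 1 matching t2 row(s), so 1 row(s) emitted.
- stu_id=7: 1 matching t2 row(s), so 1 row(s) emitted.
- stu_id=5: 5 matching t2 row(s), so 5 row(s) emitted.
- stu_id=9: no matching t2 row.
- stu_id=4: 5 matching t2 row(s), so 5 row(s) emitted.
- stu_id=5: 5 matching t2 row(s), so 5 row(s) emitted.
- every t2 row matched at least one t1 row.
Total: 18 rows.

18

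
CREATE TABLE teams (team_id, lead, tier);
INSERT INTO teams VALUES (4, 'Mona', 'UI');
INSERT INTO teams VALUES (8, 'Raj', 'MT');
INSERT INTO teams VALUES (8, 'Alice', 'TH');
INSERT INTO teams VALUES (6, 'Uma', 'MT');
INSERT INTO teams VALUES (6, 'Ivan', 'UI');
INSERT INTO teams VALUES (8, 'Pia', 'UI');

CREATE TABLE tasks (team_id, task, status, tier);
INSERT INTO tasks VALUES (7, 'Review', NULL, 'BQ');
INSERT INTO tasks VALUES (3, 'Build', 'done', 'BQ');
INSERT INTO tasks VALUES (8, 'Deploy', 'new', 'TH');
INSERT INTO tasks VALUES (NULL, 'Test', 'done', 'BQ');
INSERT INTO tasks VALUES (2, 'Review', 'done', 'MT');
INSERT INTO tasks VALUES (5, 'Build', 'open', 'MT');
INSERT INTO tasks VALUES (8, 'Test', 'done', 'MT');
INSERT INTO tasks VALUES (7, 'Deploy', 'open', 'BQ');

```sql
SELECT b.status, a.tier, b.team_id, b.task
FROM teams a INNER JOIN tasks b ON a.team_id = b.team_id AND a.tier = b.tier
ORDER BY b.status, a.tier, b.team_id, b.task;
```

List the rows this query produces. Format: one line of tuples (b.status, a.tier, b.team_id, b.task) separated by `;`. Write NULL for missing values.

INNER JOIN keeps only pairs where the ON condition holds.
Matching on a.team_id = b.team_id AND a.tier = b.tier. A NULL in a compared column never satisfies the condition.
Matched pairs: 2.

(done, MT, 8, Test); (new, TH, 8, Deploy)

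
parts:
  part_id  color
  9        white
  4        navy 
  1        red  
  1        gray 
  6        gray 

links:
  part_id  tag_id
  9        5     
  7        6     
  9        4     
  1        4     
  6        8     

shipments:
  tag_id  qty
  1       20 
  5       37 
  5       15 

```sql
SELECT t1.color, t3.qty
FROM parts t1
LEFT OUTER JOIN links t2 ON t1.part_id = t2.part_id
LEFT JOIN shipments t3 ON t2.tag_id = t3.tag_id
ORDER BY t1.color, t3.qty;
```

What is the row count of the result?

7

Joins associate left-to-right: parts LEFT JOIN links on part_id gives 6 intermediate row(s).
Then LEFT JOIN `shipments t3` on tag_id: each of those 6 rows is kept; rows whose t2.tag_id has no match in t3 get NULL for t3's columns.
Result: 7 row(s).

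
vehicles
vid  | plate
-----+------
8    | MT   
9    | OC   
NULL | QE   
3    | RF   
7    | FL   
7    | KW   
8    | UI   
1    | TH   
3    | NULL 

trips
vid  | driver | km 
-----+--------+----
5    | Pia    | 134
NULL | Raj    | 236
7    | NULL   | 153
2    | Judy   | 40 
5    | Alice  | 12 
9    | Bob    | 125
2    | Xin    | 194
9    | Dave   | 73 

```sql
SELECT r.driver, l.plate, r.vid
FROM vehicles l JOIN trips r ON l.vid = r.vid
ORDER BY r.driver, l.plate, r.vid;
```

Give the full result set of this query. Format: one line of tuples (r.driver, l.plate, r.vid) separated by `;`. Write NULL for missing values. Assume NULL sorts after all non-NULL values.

INNER JOIN keeps only pairs where the ON condition holds.
Matching on l.vid = r.vid. A NULL in a compared column never satisfies the condition.
- l[0] vid=8 → no match; dropped.
- l[1] vid=9 → 2 match(es) in r → 2 row(s).
- l[2] vid=NULL → no match; dropped.
- l[3] vid=3 → no match; dropped.
- l[4] vid=7 → 1 match(es) in r → 1 row(s).
- l[5] vid=7 → 1 match(es) in r → 1 row(s).
- l[6] vid=8 → no match; dropped.
- l[7] vid=1 → no match; dropped.
- l[8] vid=3 → no match; dropped.
After projecting and ordering:
r.driver | l.plate | r.vid
Bob | OC | 9
Dave | OC | 9
NULL | FL | 7
NULL | KW | 7

(Bob, OC, 9); (Dave, OC, 9); (NULL, FL, 7); (NULL, KW, 7)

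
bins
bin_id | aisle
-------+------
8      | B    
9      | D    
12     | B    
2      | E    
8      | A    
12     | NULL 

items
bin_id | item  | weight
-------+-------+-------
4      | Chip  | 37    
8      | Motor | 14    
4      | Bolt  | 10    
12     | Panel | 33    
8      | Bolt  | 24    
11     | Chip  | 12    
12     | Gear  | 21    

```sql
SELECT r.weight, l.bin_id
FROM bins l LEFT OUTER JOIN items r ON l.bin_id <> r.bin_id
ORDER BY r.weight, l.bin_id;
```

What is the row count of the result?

34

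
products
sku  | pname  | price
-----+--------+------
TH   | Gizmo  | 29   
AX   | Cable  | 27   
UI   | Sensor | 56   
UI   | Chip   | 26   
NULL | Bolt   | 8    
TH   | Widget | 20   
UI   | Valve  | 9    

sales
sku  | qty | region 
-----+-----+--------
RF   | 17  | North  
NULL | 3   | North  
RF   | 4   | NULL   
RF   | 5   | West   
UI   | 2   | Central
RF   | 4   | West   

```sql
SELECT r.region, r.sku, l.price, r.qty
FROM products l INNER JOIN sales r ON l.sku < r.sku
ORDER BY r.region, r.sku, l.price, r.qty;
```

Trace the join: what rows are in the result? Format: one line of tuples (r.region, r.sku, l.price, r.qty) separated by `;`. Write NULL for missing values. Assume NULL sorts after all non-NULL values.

INNER JOIN keeps only pairs where the ON condition holds.
Matching on l.sku < r.sku. A NULL in a compared column never satisfies the condition.
- l row (sku=TH): matches 1 r row(s) → 1 output row(s).
- l row (sku=AX): matches 5 r row(s) → 5 output row(s).
- l row (sku=UI): no match → dropped.
- l row (sku=UI): no match → dropped.
- l row (sku=NULL): no match → dropped.
- l row (sku=TH): matches 1 r row(s) → 1 output row(s).
- l row (sku=UI): no match → dropped.
After projecting and ordering:
r.region | r.sku | l.price | r.qty
Central | UI | 20 | 2
Central | UI | 27 | 2
Central | UI | 29 | 2
North | RF | 27 | 17
West | RF | 27 | 4
West | RF | 27 | 5
NULL | RF | 27 | 4

(Central, UI, 20, 2); (Central, UI, 27, 2); (Central, UI, 29, 2); (North, RF, 27, 17); (West, RF, 27, 4); (West, RF, 27, 5); (NULL, RF, 27, 4)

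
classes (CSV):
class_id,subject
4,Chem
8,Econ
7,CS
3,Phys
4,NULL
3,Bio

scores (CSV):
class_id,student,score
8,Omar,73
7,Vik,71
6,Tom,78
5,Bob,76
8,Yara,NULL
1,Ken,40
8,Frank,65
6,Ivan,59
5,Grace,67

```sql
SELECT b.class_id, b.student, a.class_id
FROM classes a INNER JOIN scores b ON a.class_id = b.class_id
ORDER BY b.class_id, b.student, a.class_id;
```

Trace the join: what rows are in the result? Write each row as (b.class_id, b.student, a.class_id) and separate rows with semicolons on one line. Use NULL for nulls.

(7, Vik, 7); (8, Frank, 8); (8, Omar, 8); (8, Yara, 8)

INNER JOIN keeps only pairs where the ON condition holds.
Matching on a.class_id = b.class_id.
- a (class_id=4) has no partner → excluded.
- a (class_id=8) pairs with 3 row(s) of b.
- a (class_id=7) pairs with 1 row(s) of b.
- a (class_id=3) has no partner → excluded.
- a (class_id=4) has no partner → excluded.
- a (class_id=3) has no partner → excluded.
After projecting and ordering:
b.class_id | b.student | a.class_id
7 | Vik | 7
8 | Frank | 8
8 | Omar | 8
8 | Yara | 8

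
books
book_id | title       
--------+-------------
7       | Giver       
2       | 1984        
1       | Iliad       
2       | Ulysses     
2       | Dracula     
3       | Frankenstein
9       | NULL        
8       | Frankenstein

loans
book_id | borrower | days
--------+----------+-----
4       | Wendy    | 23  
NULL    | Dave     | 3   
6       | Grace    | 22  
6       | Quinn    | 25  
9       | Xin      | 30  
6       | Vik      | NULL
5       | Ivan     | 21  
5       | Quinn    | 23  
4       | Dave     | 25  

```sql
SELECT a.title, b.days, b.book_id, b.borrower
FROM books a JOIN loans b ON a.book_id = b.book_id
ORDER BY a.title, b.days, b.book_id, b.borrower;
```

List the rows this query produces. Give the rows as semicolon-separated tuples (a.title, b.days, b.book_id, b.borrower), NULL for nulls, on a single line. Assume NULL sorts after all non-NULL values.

(NULL, 30, 9, Xin)

INNER JOIN keeps only pairs where the ON condition holds.
Matching on a.book_id = b.book_id. A NULL in a compared column never satisfies the condition.
- a (book_id=7) has no partner → excluded.
- a (book_id=2) has no partner → excluded.
- a (book_id=1) has no partner → excluded.
- a (book_id=2) has no partner → excluded.
- a (book_id=2) has no partner → excluded.
- a (book_id=3) has no partner → excluded.
- a (book_id=9) pairs with 1 row(s) of b.
- a (book_id=8) has no partner → excluded.
After projecting and ordering:
a.title | b.days | b.book_id | b.borrower
NULL | 30 | 9 | Xin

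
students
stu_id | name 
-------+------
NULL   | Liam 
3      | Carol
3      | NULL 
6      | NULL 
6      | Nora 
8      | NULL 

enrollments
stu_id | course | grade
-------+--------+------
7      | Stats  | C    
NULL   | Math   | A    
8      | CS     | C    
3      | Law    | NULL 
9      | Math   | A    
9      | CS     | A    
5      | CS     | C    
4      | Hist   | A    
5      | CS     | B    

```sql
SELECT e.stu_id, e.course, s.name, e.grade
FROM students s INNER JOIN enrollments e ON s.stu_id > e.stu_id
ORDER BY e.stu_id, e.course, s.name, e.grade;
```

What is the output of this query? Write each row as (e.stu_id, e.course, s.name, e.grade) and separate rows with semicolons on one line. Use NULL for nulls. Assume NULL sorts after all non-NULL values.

(3, Law, Nora, NULL); (3, Law, NULL, NULL); (3, Law, NULL, NULL); (4, Hist, Nora, A); (4, Hist, NULL, A); (4, Hist, NULL, A); (5, CS, Nora, B); (5, CS, Nora, C); (5, CS, NULL, B); (5, CS, NULL, B); (5, CS, NULL, C); (5, CS, NULL, C); (7, Stats, NULL, C)

INNER JOIN keeps only pairs where the ON condition holds.
Matching on s.stu_id > e.stu_id. A NULL in a compared column never satisfies the condition.
Matched pairs: 13.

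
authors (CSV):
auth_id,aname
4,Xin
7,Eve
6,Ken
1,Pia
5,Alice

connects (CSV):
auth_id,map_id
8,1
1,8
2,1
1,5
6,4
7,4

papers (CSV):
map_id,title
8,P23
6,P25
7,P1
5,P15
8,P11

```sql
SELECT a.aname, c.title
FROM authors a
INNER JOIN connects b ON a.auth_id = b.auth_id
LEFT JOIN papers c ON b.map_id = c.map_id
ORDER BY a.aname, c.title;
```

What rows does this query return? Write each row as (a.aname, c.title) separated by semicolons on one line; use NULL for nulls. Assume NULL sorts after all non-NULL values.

Joins associate left-to-right: authors INNER JOIN connects on auth_id gives 4 intermediate row(s).
Then LEFT JOIN `papers c` on map_id: each of those 4 rows is kept; rows whose b.map_id has no match in c get NULL for c's columns.

(Eve, NULL); (Ken, NULL); (Pia, P11); (Pia, P15); (Pia, P23)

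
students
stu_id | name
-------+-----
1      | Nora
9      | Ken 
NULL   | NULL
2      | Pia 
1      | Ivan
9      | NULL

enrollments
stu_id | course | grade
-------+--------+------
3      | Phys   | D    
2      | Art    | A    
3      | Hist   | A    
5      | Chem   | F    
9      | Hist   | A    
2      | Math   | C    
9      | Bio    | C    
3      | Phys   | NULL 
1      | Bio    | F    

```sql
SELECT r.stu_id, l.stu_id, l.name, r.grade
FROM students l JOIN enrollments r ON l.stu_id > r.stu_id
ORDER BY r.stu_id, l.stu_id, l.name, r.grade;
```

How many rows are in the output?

15

INNER JOIN keeps only pairs where the ON condition holds.
Matching on l.stu_id > r.stu_id. A NULL in a compared column never satisfies the condition.
- stu_id=1: no matching r row, dropped.
- stu_id=9: 7 matching r row(s), so 7 row(s) emitted.
- stu_id=NULL: no matching r row, dropped.
- stu_id=2: 1 matching r row(s), so 1 row(s) emitted.
- stu_id=1: no matching r row, dropped.
- stu_id=9: 7 matching r row(s), so 7 row(s) emitted.
Total: 15 rows.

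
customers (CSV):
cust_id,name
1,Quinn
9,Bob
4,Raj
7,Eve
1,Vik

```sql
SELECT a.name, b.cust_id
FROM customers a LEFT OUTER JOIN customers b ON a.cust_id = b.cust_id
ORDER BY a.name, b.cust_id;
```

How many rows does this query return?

7

LEFT JOIN keeps every row from `customers a`; unmatched rows get NULL for `customers b`'s columns.
Matching on a.cust_id = b.cust_id.
- a[0] cust_id=1 → 2 match(es) in b → 2 row(s).
- a[1] cust_id=9 → 1 match(es) in b → 1 row(s).
- a[2] cust_id=4 → 1 match(es) in b → 1 row(s).
- a[3] cust_id=7 → 1 match(es) in b → 1 row(s).
- a[4] cust_id=1 → 2 match(es) in b → 2 row(s).
Total: 7 rows.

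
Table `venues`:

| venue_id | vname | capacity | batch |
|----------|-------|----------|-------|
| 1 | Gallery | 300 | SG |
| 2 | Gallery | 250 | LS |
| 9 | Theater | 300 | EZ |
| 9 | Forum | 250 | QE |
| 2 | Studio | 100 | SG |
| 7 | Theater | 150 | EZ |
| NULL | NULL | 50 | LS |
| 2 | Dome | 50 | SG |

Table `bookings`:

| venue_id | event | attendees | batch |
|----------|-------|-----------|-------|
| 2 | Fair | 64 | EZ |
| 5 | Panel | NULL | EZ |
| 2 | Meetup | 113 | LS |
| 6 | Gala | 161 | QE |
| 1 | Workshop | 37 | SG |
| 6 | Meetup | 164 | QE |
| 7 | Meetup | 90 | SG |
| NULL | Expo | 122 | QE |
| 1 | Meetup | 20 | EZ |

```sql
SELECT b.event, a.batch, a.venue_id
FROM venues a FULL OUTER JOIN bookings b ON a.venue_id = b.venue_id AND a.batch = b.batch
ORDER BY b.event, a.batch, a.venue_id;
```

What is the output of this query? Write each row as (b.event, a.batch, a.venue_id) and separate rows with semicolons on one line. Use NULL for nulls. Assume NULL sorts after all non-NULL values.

(Expo, NULL, NULL); (Fair, NULL, NULL); (Gala, NULL, NULL); (Meetup, LS, 2); (Meetup, NULL, NULL); (Meetup, NULL, NULL); (Meetup, NULL, NULL); (Panel, NULL, NULL); (Workshop, SG, 1); (NULL, EZ, 7); (NULL, EZ, 9); (NULL, LS, NULL); (NULL, QE, 9); (NULL, SG, 2); (NULL, SG, 2)

FULL OUTER JOIN keeps every row from both sides; unmatched rows get NULL for the other side's columns.
Matching on a.venue_id = b.venue_id AND a.batch = b.batch. A NULL in a compared column never satisfies the condition.
- a[0] venue_id=1, batch=SG → 1 match(es) in b → 1 row(s).
- a[1] venue_id=2, batch=LS → 1 match(es) in b → 1 row(s).
- a[2] venue_id=9, batch=EZ → no match; kept with NULLs on the b side.
- a[3] venue_id=9, batch=QE → no match; kept with NULLs on the b side.
- a[4] venue_id=2, batch=SG → no match; kept with NULLs on the b side.
- a[5] venue_id=7, batch=EZ → no match; kept with NULLs on the b side.
- a[6] venue_id=NULL, batch=LS → no match; kept with NULLs on the b side.
- a[7] venue_id=2, batch=SG → no match; kept with NULLs on the b side.
- 7 b row(s) had no a match → kept, a columns NULL.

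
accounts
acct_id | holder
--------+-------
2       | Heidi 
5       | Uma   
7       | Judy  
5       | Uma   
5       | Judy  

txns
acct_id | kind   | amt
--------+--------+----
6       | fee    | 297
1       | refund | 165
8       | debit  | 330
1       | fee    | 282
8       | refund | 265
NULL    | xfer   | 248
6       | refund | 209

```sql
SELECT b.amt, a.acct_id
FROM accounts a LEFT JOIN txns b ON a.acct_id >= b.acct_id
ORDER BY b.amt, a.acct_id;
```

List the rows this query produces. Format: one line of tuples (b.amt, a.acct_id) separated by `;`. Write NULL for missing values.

(165, 2); (165, 5); (165, 5); (165, 5); (165, 7); (209, 7); (282, 2); (282, 5); (282, 5); (282, 5); (282, 7); (297, 7)

LEFT JOIN keeps every row from `accounts`; unmatched rows get NULL for `txns`'s columns.
Matching on a.acct_id >= b.acct_id. A NULL in a compared column never satisfies the condition.
- a row (acct_id=2): matches 2 b row(s) → 2 output row(s).
- a row (acct_id=5): matches 2 b row(s) → 2 output row(s).
- a row (acct_id=7): matches 4 b row(s) → 4 output row(s).
- a row (acct_id=5): matches 2 b row(s) → 2 output row(s).
- a row (acct_id=5): matches 2 b row(s) → 2 output row(s).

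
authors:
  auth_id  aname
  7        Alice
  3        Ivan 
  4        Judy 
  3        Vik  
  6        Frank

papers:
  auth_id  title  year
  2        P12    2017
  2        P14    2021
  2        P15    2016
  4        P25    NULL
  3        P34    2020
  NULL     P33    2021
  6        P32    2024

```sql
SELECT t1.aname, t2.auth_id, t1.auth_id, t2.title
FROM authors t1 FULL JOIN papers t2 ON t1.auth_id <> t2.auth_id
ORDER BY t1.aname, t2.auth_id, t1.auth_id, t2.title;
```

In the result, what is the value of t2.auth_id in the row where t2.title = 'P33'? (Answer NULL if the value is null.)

NULL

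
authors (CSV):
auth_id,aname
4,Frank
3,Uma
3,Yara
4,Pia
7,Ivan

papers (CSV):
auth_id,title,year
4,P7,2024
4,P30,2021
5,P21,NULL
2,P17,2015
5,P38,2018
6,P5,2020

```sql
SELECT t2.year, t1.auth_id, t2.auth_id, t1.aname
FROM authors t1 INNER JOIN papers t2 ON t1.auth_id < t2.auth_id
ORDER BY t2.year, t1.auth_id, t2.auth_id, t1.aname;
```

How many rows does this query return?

INNER JOIN keeps only pairs where the ON condition holds.
Matching on t1.auth_id < t2.auth_id.
- t1 row (auth_id=4): matches 3 t2 row(s) → 3 output row(s).
- t1 row (auth_id=3): matches 5 t2 row(s) → 5 output row(s).
- t1 row (auth_id=3): matches 5 t2 row(s) → 5 output row(s).
- t1 row (auth_id=4): matches 3 t2 row(s) → 3 output row(s).
- t1 row (auth_id=7): no match → dropped.
Total: 16 rows.

16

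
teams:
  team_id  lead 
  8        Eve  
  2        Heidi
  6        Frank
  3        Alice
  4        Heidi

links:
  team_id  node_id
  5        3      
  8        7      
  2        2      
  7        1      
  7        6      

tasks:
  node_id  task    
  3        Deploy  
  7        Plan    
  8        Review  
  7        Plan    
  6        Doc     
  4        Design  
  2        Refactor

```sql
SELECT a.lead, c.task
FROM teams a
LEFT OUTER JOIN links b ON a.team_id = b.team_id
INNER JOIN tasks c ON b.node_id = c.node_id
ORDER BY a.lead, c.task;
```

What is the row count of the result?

Evaluate left to right. First `teams a LEFT JOIN links b` on team_id: 5 row(s).
Then INNER JOIN `tasks c` on node_id: keep only rows whose b.node_id appears in c.
Result: 3 row(s).

3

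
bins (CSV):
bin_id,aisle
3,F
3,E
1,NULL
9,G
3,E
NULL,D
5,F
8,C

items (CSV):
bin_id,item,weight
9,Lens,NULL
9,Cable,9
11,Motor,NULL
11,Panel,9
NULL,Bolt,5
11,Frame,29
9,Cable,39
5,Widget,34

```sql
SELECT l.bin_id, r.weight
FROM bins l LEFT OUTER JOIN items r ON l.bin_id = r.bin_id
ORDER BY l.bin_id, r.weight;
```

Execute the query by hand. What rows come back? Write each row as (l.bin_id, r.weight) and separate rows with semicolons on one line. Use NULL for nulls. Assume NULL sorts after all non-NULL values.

LEFT JOIN keeps every row from `bins`; unmatched rows get NULL for `items`'s columns.
Matching on l.bin_id = r.bin_id. A NULL in a compared column never satisfies the condition.
- l row (bin_id=3): no match → kept, r columns NULL.
- l row (bin_id=3): no match → kept, r columns NULL.
- l row (bin_id=1): no match → kept, r columns NULL.
- l row (bin_id=9): matches 3 r row(s) → 3 output row(s).
- l row (bin_id=3): no match → kept, r columns NULL.
- l row (bin_id=NULL): no match → kept, r columns NULL.
- l row (bin_id=5): matches 1 r row(s) → 1 output row(s).
- l row (bin_id=8): no match → kept, r columns NULL.
After projecting and ordering:
l.bin_id | r.weight
1 | NULL
3 | NULL
3 | NULL
3 | NULL
5 | 34
8 | NULL
9 | 9
9 | 39
9 | NULL
NULL | NULL

(1, NULL); (3, NULL); (3, NULL); (3, NULL); (5, 34); (8, NULL); (9, 9); (9, 39); (9, NULL); (NULL, NULL)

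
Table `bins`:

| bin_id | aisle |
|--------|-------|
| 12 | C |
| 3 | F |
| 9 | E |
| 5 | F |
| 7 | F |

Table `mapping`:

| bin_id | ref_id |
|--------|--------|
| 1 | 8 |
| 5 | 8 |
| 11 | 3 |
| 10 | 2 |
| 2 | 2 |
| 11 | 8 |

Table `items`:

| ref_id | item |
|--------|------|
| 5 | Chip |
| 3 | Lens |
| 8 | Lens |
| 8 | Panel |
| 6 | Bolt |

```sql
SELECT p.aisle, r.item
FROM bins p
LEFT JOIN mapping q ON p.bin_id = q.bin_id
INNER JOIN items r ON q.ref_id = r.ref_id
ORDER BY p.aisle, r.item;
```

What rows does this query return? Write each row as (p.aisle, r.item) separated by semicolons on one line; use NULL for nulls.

(F, Lens); (F, Panel)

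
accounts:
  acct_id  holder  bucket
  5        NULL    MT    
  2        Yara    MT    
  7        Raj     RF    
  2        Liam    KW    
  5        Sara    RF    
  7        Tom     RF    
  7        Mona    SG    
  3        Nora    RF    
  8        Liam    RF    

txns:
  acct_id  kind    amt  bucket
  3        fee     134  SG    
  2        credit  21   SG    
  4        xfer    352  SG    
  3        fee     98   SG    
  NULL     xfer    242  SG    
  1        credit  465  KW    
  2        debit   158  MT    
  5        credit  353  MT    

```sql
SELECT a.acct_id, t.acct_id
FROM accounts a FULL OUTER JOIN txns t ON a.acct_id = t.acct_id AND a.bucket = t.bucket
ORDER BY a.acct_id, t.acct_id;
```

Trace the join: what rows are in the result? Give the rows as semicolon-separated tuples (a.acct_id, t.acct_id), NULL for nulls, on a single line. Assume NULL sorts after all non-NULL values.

(2, 2); (2, NULL); (3, NULL); (5, 5); (5, NULL); (7, NULL); (7, NULL); (7, NULL); (8, NULL); (NULL, 1); (NULL, 2); (NULL, 3); (NULL, 3); (NULL, 4); (NULL, NULL)

FULL OUTER JOIN keeps every row from both sides; unmatched rows get NULL for the other side's columns.
Matching on a.acct_id = t.acct_id AND a.bucket = t.bucket. A NULL in a compared column never satisfies the condition.
Matched pairs: 2; unmatched a rows kept: 7; unmatched t rows kept: 6.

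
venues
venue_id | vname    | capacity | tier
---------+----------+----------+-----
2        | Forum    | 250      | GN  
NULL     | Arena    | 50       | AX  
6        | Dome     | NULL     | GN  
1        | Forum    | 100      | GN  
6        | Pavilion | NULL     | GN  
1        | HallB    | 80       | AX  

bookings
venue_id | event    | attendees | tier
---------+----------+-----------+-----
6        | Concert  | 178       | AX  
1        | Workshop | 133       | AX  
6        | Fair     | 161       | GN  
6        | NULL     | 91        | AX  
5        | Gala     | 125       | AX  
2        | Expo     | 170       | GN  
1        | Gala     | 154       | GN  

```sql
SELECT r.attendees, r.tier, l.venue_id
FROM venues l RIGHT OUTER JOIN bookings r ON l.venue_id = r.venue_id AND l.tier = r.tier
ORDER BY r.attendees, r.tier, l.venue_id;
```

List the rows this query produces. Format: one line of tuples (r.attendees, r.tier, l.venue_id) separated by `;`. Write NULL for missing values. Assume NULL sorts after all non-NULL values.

RIGHT JOIN keeps every row from `bookings`; unmatched rows get NULL for `venues`'s columns.
Matching on l.venue_id = r.venue_id AND l.tier = r.tier. A NULL in a compared column never satisfies the condition.
- l[0] venue_id=2, tier=GN → 1 match(es) in r → 1 row(s).
- l[1] venue_id=NULL, tier=AX → no match.
- l[2] venue_id=6, tier=GN → 1 match(es) in r → 1 row(s).
- l[3] venue_id=1, tier=GN → 1 match(es) in r → 1 row(s).
- l[4] venue_id=6, tier=GN → 1 match(es) in r → 1 row(s).
- l[5] venue_id=1, tier=AX → 1 match(es) in r → 1 row(s).
- 3 r row(s) had no l match → kept, l columns NULL.
After projecting and ordering:
r.attendees | r.tier | l.venue_id
91 | AX | NULL
125 | AX | NULL
133 | AX | 1
154 | GN | 1
161 | GN | 6
161 | GN | 6
170 | GN | 2
178 | AX | NULL

(91, AX, NULL); (125, AX, NULL); (133, AX, 1); (154, GN, 1); (161, GN, 6); (161, GN, 6); (170, GN, 2); (178, AX, NULL)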